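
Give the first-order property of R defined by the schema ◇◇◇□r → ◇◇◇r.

This is a Sahlqvist (Geach-type) schema ◇^3□^1r → □^0◇^3r.
First-order correspondent: ∀x ∀y (xR³y → ∃w (yRw ∧ xR³w)).

∀x ∀y (xR³y → ∃w (yRw ∧ xR³w))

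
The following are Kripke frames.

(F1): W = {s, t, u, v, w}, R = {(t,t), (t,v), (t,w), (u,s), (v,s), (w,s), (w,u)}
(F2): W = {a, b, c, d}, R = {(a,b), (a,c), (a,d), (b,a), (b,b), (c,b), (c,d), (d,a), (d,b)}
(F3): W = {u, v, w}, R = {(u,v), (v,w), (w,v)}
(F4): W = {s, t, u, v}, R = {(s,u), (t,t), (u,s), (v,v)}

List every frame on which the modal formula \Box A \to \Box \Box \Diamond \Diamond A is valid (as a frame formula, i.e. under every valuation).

(F2)

This is the axiom for a generalized confluence (Geach) condition; its first-order frame correspondent is \forall x \forall z (x R^2 z \to \exists w (xRw \wedge z R^2 w)).
(F1): fails — tR²s but no w* with tRw* and sR²w*.
(F2): condition met.
(F3): fails — uR²w but no t with uRt and wR²t.
(F4): fails — sR²s but no w with sRw and sR²w.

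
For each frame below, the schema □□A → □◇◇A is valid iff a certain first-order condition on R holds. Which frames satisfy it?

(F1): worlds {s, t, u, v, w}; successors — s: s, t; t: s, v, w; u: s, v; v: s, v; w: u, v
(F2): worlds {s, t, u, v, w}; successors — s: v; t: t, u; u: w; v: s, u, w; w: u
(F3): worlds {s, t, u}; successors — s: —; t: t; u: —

(F1), (F3)

The schema corresponds to a generalized confluence (Geach) condition: ∀x ∀z (xRz → ∃w (xR²w ∧ zR²w)).
(F1): ✓.
(F2): fails — uRw but no w* with uR²w* and wR²w*.
(F3): ✓.
Valid on: (F1), (F3).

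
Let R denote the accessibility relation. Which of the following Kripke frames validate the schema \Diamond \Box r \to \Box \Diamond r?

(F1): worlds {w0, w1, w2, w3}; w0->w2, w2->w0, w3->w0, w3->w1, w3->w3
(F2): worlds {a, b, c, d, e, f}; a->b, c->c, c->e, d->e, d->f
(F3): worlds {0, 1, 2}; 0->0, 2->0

Frame correspondent (Sahlqvist): \forall x \forall y \forall z (Rxy \wedge Rxz \to \exists w (Ryw \wedge Rzw)) — i.e. convergence.
(F1): fails — Rw3w1 and Rw3w1 but w1 and w1 have no common successor.
(F2): fails — Rab and Rab but b and b have no common successor.
(F3): holds.
Valid on: (F3).

(F3)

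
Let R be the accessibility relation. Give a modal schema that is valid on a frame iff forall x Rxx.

A defining formula is □r → r (the T axiom).
Suppose □r→r is valid. At any x set V(r)={w : Rxw}. Then □r holds at x, so r holds at x, i.e. Rxx.

□r → r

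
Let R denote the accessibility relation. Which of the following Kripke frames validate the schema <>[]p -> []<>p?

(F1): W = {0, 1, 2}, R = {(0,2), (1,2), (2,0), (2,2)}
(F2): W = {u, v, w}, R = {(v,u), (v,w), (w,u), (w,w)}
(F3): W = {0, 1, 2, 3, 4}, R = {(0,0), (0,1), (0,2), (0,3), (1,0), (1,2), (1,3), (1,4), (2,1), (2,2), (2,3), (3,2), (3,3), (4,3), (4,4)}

This is the axiom for convergence; its first-order frame correspondent is forall x forall y forall z (Rxy & Rxz -> exists w (Ryw & Rzw)).
(F1): ✓.
(F2): fails — Rvu and Rvu but u and u have no common successor.
(F3): ✓.
Valid on: (F1), (F3).

(F1), (F3)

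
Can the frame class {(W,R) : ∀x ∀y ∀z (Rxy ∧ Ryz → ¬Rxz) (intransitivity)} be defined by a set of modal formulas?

Any modally definable frame class is closed under surjective bounded morphisms.
The 5-cycle (worlds w0,w1,w2,w3,w4 with w0→w1→w2→w3→w4→w0) is intransitive. Mapping every world to a single reflexive point • is a surjective bounded morphism; the reflexive point is not intransitive (R••∧R•• but R••).
So no modal formula (or set of formulas) defines exactly the intransitive frames.

No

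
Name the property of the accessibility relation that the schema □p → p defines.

Reflexivity

Suppose □p→p is valid. At any x set V(p)={w : Rxw}. Then □p holds at x, so p holds at x, i.e. Rxx.
Conversely, any frame satisfying ∀x Rxx validates the schema.
Frame condition: ∀x Rxx.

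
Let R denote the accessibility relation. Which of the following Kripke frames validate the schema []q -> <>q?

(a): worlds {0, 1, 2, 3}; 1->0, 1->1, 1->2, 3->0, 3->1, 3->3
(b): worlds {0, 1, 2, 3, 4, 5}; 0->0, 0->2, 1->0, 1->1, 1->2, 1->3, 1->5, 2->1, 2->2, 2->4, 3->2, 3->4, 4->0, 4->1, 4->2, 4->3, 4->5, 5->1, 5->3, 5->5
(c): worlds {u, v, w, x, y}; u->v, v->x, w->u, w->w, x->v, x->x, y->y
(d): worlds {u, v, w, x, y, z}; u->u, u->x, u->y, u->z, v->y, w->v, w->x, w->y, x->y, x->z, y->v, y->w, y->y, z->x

(b), (c), (d)

Frame correspondent (Sahlqvist): forall x exists y Rxy — i.e. seriality.
(a): fails — world 0 has no successor.
(b): satisfies the condition.
(c): satisfies the condition.
(d): satisfies the condition.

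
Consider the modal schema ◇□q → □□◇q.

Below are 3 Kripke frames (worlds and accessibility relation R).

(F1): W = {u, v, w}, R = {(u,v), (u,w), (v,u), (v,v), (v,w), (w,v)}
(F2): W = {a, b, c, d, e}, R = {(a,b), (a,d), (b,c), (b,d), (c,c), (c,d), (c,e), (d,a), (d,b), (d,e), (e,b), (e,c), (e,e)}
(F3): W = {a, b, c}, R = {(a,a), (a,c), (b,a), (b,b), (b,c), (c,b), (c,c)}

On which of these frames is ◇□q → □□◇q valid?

(F1), (F3)

This is the axiom for a generalized confluence (Geach) condition; its first-order frame correspondent is ∀x ∀y ∀z ((xRy ∧ xR²z) → ∃w (yRw ∧ zRw)).
(F1): condition met.
(F2): fails — aRb, aR²d but no w with bRw and dRw.
(F3): condition met.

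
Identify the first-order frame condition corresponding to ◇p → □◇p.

the Euclidean property: ∀x ∀y ∀z (Rxy ∧ Rxz → Ryz)

Suppose ◇p→□◇p is valid. Take Rxy, Rxz and set V(p)={y}. Then ◇p at x, so □◇p at x, so ◇p at z, so some w with Rzw has p; w=y, i.e. Rzy. By symmetry of the argument, Ryz.
The converse is a direct semantic check.
Frame condition: ∀x ∀y ∀z (Rxy ∧ Rxz → Ryz).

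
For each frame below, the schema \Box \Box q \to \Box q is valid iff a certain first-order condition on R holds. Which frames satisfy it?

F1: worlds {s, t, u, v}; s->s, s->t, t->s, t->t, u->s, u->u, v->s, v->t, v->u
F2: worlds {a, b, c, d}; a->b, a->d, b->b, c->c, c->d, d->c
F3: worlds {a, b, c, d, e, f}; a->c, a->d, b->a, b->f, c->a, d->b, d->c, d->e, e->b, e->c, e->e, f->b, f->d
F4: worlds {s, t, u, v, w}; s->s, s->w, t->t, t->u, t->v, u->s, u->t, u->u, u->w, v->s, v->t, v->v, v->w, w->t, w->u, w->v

F1, F4

This is the axiom for density; its first-order frame correspondent is \forall x \forall y (Rxy \to \exists z (Rxz \wedge Rzy)).
F1: condition met.
F2: fails — Rad but no z with Raz and Rzd.
F3: fails — Rbf but no z with Rbz and Rzf.
F4: condition met.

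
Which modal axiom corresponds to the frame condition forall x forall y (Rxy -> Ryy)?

□(□ψ → ψ)

This is shift-reflexivity; the standard corresponding axiom is T□: □(□ψ → ψ).
Suppose □(□ψ→ψ) is valid. Take Rxy and set V(ψ)={w : Ryw}. Then at y, □ψ holds; since □(□ψ→ψ) at x, □ψ→ψ at y, so ψ at y, i.e. Ryy.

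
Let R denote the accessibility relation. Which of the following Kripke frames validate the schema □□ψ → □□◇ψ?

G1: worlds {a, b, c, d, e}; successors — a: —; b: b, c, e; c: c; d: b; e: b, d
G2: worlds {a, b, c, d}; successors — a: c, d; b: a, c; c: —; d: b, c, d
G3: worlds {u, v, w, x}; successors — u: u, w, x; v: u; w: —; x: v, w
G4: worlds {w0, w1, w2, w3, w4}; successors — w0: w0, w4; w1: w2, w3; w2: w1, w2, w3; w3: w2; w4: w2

The schema corresponds to a generalized confluence (Geach) condition: ∀x ∀z (xR²z → ∃w (xR²w ∧ zRw)).
G1: holds.
G2: fails — aR²c but no w with aR²w and cRw.
G3: fails — uR²w but no t with uR²t and wRt.
G4: holds.

G1, G4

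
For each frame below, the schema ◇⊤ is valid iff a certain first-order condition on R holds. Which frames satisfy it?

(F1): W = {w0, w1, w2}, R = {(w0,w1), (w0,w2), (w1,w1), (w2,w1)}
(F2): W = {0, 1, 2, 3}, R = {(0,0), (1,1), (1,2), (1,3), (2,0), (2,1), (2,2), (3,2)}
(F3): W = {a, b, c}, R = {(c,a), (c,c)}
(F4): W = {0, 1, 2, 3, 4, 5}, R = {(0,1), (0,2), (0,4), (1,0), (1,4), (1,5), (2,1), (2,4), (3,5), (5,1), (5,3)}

Frame correspondent (Sahlqvist): ∀x ∃y Rxy — i.e. seriality.
(F1): holds.
(F2): holds.
(F3): fails — world a has no successor.
(F4): fails — world 4 has no successor.
Valid on: (F1), (F2).

(F1), (F2)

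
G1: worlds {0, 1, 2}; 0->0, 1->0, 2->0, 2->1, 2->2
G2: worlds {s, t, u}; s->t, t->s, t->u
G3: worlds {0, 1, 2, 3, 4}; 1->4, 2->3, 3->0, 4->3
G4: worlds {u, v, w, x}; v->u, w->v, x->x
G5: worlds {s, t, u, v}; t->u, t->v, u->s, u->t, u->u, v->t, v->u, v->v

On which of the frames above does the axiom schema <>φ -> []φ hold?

G3, G4

This is the axiom for partial functionality; its first-order frame correspondent is forall x forall y forall z (Rxy & Rxz -> y = z).
G1: fails — 2 sees both 0 and 1.
G2: fails — t sees both s and u.
G3: satisfies the condition.
G4: satisfies the condition.
G5: fails — t sees both u and v.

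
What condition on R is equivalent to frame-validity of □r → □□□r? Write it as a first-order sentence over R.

This is a Sahlqvist (Geach-type) schema ◇^0□^1r → □^3◇^0r.
Minimal-valuation argument: fix x; take any y with xR^0y and any z with xR^3z. Set V(r) to the set of worlds R-reachable from y in exactly 1 step. Then □^1r holds at y, so the antecedent holds at x; validity forces ◇^0r at z, giving a w with zR^0w and yR^1w.
First-order correspondent: ∀x ∀z (xR³z → ∃w (xRw ∧ z = w)).

∀x ∀z (xR³z → ∃w (xRw ∧ z = w))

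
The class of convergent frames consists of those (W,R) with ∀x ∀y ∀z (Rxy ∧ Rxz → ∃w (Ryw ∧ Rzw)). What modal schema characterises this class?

◇□r → □◇r

This is convergence; the standard corresponding axiom is .2: ◇□r → □◇r.
Suppose ◇□r→□◇r is valid. Take Rxy, Rxz and set V(r)={w : Ryw}. Then □r at y so ◇□r at x, so □◇r at x, so ◇r at z, giving w with Rzw and Ryw.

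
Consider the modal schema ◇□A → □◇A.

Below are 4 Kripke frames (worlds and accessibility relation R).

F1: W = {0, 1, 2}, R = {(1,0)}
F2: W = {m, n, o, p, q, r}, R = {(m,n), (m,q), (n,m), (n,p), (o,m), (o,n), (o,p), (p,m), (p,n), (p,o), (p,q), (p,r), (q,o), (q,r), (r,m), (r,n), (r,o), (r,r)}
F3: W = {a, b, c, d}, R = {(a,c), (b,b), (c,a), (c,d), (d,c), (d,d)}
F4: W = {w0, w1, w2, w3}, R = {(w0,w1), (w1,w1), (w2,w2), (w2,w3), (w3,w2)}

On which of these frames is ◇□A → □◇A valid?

This is the axiom for convergence; its first-order frame correspondent is ∀x ∀y ∀z (Rxy ∧ Rxz → ∃w (Ryw ∧ Rzw)).
F1: fails — R10 and R10 but 0 and 0 have no common successor.
F2: fails — Rmq and Rmn but q and n have no common successor.
F3: condition met.
F4: condition met.

F3, F4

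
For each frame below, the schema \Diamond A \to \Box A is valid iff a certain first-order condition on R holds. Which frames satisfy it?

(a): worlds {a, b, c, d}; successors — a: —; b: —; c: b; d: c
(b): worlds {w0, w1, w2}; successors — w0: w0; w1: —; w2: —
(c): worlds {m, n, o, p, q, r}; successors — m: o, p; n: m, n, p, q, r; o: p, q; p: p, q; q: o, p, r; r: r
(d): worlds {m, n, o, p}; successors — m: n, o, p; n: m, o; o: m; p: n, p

(a), (b)

This is the axiom for partial functionality; its first-order frame correspondent is \forall x \forall y \forall z (Rxy \wedge Rxz \to y = z).
(a): condition met.
(b): condition met.
(c): fails — m sees both o and p.
(d): fails — m sees both n and o.
Valid on: (a), (b).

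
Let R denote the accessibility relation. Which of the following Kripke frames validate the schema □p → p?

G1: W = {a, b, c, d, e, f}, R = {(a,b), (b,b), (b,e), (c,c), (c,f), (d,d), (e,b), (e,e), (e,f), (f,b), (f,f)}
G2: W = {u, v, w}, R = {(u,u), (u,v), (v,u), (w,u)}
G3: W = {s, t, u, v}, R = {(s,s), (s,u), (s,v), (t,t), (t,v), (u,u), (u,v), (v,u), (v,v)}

G3

This is the axiom for reflexivity; its first-order frame correspondent is ∀x Rxx.
G1: fails — world a does not see itself.
G2: fails — world v does not see itself.
G3: ✓.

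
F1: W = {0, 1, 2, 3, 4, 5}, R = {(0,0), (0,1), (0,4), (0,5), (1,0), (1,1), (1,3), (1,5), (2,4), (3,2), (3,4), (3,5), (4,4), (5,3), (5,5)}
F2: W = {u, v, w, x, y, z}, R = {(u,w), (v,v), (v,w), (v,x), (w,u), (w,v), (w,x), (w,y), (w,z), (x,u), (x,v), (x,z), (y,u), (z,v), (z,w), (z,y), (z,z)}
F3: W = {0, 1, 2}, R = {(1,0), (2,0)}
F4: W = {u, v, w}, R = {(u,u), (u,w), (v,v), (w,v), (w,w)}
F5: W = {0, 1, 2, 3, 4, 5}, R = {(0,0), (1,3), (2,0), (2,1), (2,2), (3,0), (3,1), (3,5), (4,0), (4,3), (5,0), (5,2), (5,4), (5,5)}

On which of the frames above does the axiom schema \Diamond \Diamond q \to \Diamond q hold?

F3

The schema corresponds to transitivity: \forall x \forall y \forall z (Rxy \wedge Ryz \to Rxz).
F1: fails — R10 and R04 but not R14.
F2: fails — Rwu and Ruw but not Rww.
F3: condition met.
F4: fails — Ruw and Rwv but not Ruv.
F5: fails — R31 and R13 but not R33.
Valid on: F3.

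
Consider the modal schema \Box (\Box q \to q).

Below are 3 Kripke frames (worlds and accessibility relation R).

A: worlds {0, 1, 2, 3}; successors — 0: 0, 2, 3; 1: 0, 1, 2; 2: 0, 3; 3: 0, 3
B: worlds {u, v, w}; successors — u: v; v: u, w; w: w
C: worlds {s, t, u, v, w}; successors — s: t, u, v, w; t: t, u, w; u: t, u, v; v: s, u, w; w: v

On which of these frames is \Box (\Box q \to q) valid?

none

This is the axiom for shift-reflexivity; its first-order frame correspondent is \forall x \forall y (Rxy \to Ryy).
A: fails — R02 but not R22.
B: fails — Ruv but not Rvv.
C: fails — Ruv but not Rvv.
Valid on no frame.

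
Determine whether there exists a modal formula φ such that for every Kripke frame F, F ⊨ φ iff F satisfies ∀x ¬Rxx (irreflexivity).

Modal frame validity is preserved under surjective bounded morphisms.
The 2-cycle (worlds a,b with a→b→a) is irreflexive, and the map sending every world to a single reflexive point • is a surjective bounded morphism (forth: every edge maps to (•,•); back: every world has a successor). So any modal formula valid on the 2-cycle is also valid on the reflexive point, which is not irreflexive.
So no modal formula (or set of formulas) defines exactly the irreflexive frames.

No — not modally definable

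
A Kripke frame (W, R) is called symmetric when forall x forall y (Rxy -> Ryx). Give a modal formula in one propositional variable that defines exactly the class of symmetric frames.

The condition is symmetry. The B schema ψ → □◇ψ defines it.
Suppose ψ→□◇ψ is valid. Take Rxy and set V(ψ)={x}. Then ψ at x, so □◇ψ at x, so ◇ψ at y, so some z with Ryz has ψ; z=x, i.e. Ryx.

ψ → □◇ψ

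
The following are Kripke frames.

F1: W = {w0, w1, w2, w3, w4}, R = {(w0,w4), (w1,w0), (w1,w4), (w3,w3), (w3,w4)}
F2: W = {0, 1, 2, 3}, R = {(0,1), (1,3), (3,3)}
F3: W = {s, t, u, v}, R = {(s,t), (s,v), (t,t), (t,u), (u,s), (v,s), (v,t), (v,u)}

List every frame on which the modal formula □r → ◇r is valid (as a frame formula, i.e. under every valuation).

Frame correspondent (Sahlqvist): ∀x ∃y Rxy — i.e. seriality.
F1: fails — world w2 has no successor.
F2: fails — world 2 has no successor.
F3: ✓.
Valid on: F3.

F3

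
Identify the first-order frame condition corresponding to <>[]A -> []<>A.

Suppose ◇□A→□◇A is valid. Take Rxy, Rxz and set V(A)={w : Ryw}. Then □A at y so ◇□A at x, so □◇A at x, so ◇A at z, giving w with Rzw and Ryw.

Convergence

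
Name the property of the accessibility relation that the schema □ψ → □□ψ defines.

Suppose □ψ→□□ψ is valid. Take Rxy, Ryz and set V(ψ)={w : Rxw}. Then □ψ at x, so □□ψ at x, so □ψ at y, so ψ at z, i.e. Rxz.
Conversely, any frame satisfying ∀x ∀y ∀z (Rxy ∧ Ryz → Rxz) validates the schema.
Frame condition: ∀x ∀y ∀z (Rxy ∧ Ryz → Rxz).

transitivity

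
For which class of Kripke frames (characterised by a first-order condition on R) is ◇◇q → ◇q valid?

transitivity

Replacing q by ¬q and contraposing gives the equivalent schema □q → □□q.
Suppose □q→□□q is valid. Take Rxy, Ryz and set V(q)={w : Rxw}. Then □q at x, so □□q at x, so □q at y, so q at z, i.e. Rxz.
Conversely, any frame satisfying ∀x ∀y ∀z (Rxy ∧ Ryz → Rxz) validates the schema.
So the correspondent is transitivity.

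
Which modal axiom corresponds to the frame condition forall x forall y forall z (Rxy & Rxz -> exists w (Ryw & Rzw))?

This is convergence; the standard corresponding axiom is .2: ◇□q → □◇q.
Suppose ◇□q→□◇q is valid. Take Rxy, Rxz and set V(q)={w : Ryw}. Then □q at y so ◇□q at x, so □◇q at x, so ◇q at z, giving w with Rzw and Ryw.

◇□q → □◇q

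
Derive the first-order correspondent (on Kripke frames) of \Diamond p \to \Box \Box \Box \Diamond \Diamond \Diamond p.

This is a Sahlqvist (Geach-type) schema ◇^1□^0p → □^3◇^3p.
Minimal-valuation argument: fix x; take any y with xR^1y and any z with xR^3z. Set V(p) to the set of worlds R-reachable from y in exactly 0 steps. Then □^0p holds at y, so the antecedent holds at x; validity forces ◇^3p at z, giving a w with zR^3w and yR^0w.
First-order correspondent: \forall x \forall y \forall z ((xRy \wedge x R^3 z) \to \exists w (y = w \wedge z R^3 w)).

\forall x \forall y \forall z ((xRy \wedge x R^3 z) \to \exists w (y = w \wedge z R^3 w))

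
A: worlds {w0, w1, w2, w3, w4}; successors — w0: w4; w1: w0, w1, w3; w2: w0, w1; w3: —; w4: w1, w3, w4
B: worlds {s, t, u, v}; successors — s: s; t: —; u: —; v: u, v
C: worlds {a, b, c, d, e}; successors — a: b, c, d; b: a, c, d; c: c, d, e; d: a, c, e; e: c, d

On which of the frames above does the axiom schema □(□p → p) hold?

none

This is the axiom for shift-reflexivity; its first-order frame correspondent is ∀x ∀y (Rxy → Ryy).
A: fails — Rw1w0 but not Rw0w0.
B: fails — Rvu but not Ruu.
C: fails — Rcd but not Rdd.
Valid on no frame.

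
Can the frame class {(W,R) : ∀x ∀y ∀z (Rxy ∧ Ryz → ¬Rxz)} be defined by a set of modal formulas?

Modal frame validity is preserved under surjective bounded morphisms.
The 3-cycle (worlds 0,1,2 with 0→1→2→0) is intransitive. Mapping every world to a single reflexive point • is a surjective bounded morphism; the reflexive point is not intransitive (R••∧R•• but R••).
Hence intransitivity is not modally definable.

Not modally definable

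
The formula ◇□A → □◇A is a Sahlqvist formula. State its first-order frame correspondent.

Convergence

Suppose ◇□A→□◇A is valid. Take Rxy, Rxz and set V(A)={w : Ryw}. Then □A at y so ◇□A at x, so □◇A at x, so ◇A at z, giving w with Rzw and Ryw.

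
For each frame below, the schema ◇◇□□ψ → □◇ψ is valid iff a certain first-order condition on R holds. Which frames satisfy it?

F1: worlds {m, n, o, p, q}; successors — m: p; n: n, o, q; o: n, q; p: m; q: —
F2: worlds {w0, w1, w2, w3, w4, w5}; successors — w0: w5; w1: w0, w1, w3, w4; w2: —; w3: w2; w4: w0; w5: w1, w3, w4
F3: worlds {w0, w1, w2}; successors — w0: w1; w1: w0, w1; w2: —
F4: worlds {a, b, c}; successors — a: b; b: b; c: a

F3, F4

This is the axiom for a generalized confluence (Geach) condition; its first-order frame correspondent is ∀x ∀y ∀z ((xR²y ∧ xRz) → ∃w (yR²w ∧ zRw)).
F1: fails — nR²n, nRq but no w with nR²w and qRw.
F2: fails — w0R²w3, w0Rw5 but no w with w3R²w and w5Rw.
F3: satisfies the condition.
F4: satisfies the condition.
Valid on: F3, F4.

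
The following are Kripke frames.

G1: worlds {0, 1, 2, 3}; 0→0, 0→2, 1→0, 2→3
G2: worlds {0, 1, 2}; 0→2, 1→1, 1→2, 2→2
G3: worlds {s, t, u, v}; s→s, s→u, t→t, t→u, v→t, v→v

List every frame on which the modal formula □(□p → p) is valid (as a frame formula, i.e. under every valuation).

G2

The schema corresponds to shift-reflexivity: ∀x ∀y (Rxy → Ryy).
G1: fails — R23 but not R33.
G2: holds.
G3: fails — Rtu but not Ruu.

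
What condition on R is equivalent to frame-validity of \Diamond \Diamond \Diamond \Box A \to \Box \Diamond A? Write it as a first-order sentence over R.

This is a Sahlqvist (Geach-type) schema ◇^3□^1A → □^1◇^1A.
Minimal-valuation argument: fix x; take any y with xR^3y and any z with xR^1z. Set V(A) to the set of worlds R-reachable from y in exactly 1 step. Then □^1A holds at y, so the antecedent holds at x; validity forces ◇^1A at z, giving a w with zR^1w and yR^1w.
First-order correspondent: \forall x \forall y \forall z ((x R^3 y \wedge xRz) \to \exists w (yRw \wedge zRw)).

\forall x \forall y \forall z ((x R^3 y \wedge xRz) \to \exists w (yRw \wedge zRw))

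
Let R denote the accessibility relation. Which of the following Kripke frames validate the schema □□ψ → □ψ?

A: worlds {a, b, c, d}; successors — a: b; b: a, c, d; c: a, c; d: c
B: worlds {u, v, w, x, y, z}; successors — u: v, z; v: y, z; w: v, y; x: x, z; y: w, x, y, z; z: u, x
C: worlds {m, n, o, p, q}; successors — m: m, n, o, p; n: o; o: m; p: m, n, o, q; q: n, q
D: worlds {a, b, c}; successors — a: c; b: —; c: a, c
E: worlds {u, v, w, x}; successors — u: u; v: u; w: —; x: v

The schema corresponds to density: ∀x ∀y (Rxy → ∃z (Rxz ∧ Rzy)).
A: fails — Rab but no z with Raz and Rzb.
B: fails — Ruv but no t with Rut and Rtv.
C: fails — Rno but no z with Rnz and Rzo.
D: satisfies the condition.
E: fails — Rxv but no z with Rxz and Rzv.
Valid on: D.

D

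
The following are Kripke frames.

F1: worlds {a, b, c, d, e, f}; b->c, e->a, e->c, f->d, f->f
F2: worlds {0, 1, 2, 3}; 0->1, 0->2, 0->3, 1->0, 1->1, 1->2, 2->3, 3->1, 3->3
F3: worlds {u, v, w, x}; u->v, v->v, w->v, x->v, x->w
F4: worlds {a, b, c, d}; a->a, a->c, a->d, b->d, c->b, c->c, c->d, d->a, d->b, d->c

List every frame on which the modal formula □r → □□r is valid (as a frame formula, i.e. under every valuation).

This is the axiom for transitivity; its first-order frame correspondent is ∀x ∀y ∀z (Rxy ∧ Ryz → Rxz).
F1: holds.
F2: fails — R10 and R03 but not R13.
F3: holds.
F4: fails — Rcd and Rda but not Rca.
Valid on: F1, F3.

F1, F3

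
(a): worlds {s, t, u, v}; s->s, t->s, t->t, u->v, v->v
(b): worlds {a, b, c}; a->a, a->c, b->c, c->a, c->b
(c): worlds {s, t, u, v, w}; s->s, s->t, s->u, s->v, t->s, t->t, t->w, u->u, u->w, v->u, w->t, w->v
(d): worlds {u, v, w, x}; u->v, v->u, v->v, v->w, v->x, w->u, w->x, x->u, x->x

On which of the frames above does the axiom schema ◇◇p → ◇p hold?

(a)

The schema corresponds to transitivity: ∀x ∀y ∀z (Rxy ∧ Ryz → Rxz).
(a): satisfies the condition.
(b): fails — Rbc and Rcb but not Rbb.
(c): fails — Rwt and Rts but not Rws.
(d): fails — Ruv and Rvw but not Ruw.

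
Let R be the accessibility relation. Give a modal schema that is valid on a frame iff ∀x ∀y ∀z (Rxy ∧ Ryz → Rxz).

□q → □□q

A defining formula is □q → □□q (the 4 axiom).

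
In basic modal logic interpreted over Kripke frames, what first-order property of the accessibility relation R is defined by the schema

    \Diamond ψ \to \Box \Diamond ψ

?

Suppose ◇ψ→□◇ψ is valid. Take Rxy, Rxz and set V(ψ)={y}. Then ◇ψ at x, so □◇ψ at x, so ◇ψ at z, so some w with Rzw has ψ; w=y, i.e. Rzy. By symmetry of the argument, Ryz.

The Euclidean property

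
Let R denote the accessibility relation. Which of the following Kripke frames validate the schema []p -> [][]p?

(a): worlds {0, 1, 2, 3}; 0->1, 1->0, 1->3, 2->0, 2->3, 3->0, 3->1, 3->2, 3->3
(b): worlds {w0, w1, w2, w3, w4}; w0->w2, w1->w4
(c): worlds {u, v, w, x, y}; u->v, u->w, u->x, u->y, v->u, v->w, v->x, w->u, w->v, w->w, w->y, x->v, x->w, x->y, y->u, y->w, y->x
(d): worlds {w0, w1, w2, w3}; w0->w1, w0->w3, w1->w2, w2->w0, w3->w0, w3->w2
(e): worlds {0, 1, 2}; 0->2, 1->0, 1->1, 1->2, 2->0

Frame correspondent (Sahlqvist): forall x forall y forall z (Rxy & Ryz -> Rxz) — i.e. transitivity.
(a): fails — R10 and R01 but not R11.
(b): holds.
(c): fails — Ruv and Rvu but not Ruu.
(d): fails — Rw1w2 and Rw2w0 but not Rw1w0.
(e): fails — R02 and R20 but not R00.

(b)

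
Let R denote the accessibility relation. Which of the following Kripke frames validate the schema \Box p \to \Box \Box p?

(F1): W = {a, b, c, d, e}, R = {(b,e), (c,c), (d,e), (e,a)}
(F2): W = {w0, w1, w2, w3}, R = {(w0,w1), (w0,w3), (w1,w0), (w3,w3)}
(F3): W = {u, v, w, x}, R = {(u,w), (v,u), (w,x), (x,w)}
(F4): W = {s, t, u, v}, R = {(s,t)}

This is the axiom for transitivity; its first-order frame correspondent is \forall x \forall y \forall z (Rxy \wedge Ryz \to Rxz).
(F1): fails — Rde and Rea but not Rda.
(F2): fails — Rw0w1 and Rw1w0 but not Rw0w0.
(F3): fails — Rxw and Rwx but not Rxx.
(F4): condition met.

(F4)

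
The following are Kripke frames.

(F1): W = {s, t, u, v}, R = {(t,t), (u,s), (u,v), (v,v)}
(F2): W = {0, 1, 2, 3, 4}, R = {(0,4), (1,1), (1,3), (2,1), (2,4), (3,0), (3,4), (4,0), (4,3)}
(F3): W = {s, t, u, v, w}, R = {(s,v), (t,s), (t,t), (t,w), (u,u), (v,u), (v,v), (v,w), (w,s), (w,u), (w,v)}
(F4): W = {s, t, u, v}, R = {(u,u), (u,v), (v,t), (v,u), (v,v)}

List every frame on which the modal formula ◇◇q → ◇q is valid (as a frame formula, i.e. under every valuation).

(F1)

This is the axiom for transitivity; its first-order frame correspondent is ∀x ∀y ∀z (Rxy ∧ Ryz → Rxz).
(F1): holds.
(F2): fails — R34 and R43 but not R33.
(F3): fails — Rvw and Rws but not Rvs.
(F4): fails — Ruv and Rvt but not Rut.
Valid on: (F1).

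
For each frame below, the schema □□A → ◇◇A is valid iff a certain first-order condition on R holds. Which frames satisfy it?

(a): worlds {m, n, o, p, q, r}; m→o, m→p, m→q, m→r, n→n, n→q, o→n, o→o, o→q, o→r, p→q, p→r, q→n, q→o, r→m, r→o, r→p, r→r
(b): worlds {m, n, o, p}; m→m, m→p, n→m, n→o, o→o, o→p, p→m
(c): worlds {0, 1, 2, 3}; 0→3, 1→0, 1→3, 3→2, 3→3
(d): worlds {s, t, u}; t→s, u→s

Frame correspondent (Sahlqvist): ∀x ∃w (xR²w ∧ xR²w) — i.e. a generalized confluence (Geach) condition.
(a): satisfies the condition.
(b): satisfies the condition.
(c): fails — at 2 but no w with 2R²w and 2R²w.
(d): fails — at s but no w with sR²w and sR²w.

(a), (b)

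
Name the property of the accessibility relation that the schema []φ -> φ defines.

reflexivity

Suppose □φ→φ is valid. At any x set V(φ)={w : Rxw}. Then □φ holds at x, so φ holds at x, i.e. Rxx.
Conversely, on a frame with reflexivity the schema holds at every world under every valuation.
Frame condition: forall x Rxx.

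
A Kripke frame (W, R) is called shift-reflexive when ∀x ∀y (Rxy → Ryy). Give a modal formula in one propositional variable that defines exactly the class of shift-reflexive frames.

□(□q → q)

A defining formula is □(□q → q) (the T□ axiom).
Suppose □(□q→q) is valid. Take Rxy and set V(q)={w : Ryw}. Then at y, □q holds; since □(□q→q) at x, □q→q at y, so q at y, i.e. Ryy.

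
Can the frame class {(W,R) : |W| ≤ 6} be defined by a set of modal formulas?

Modal frame validity is preserved under disjoint unions.
Any modal formula valid on each of 7 disjoint one-world frames is valid on their disjoint union (validity is preserved under disjoint unions). Each one-world frame has |W|=1≤6, but the union has |W|=7.
So no modal formula (or set of formulas) defines exactly the |W|≤6 frames.

Not modally definable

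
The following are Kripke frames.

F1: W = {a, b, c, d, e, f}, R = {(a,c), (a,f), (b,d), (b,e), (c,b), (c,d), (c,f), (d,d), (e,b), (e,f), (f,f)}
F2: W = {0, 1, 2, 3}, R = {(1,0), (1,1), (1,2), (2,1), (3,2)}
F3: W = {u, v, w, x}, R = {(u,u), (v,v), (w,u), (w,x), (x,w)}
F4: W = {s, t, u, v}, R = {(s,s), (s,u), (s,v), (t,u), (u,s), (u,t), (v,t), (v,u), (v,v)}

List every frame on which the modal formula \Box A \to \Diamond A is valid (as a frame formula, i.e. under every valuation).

The schema corresponds to seriality: \forall x \exists y Rxy.
F1: satisfies the condition.
F2: fails — world 0 has no successor.
F3: satisfies the condition.
F4: satisfies the condition.

F1, F3, F4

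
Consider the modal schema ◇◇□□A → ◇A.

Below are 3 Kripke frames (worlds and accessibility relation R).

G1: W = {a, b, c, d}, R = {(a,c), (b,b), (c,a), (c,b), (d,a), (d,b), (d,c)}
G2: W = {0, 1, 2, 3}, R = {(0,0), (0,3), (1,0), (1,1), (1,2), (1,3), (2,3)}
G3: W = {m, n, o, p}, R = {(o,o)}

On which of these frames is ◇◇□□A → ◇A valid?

G3

This is the axiom for a generalized confluence (Geach) condition; its first-order frame correspondent is ∀x ∀y (xR²y → ∃w (yR²w ∧ xRw)).
G1: fails — aR²a but no w with aR²w and aRw.
G2: fails — 0R²3 but no w with 3R²w and 0Rw.
G3: satisfies the condition.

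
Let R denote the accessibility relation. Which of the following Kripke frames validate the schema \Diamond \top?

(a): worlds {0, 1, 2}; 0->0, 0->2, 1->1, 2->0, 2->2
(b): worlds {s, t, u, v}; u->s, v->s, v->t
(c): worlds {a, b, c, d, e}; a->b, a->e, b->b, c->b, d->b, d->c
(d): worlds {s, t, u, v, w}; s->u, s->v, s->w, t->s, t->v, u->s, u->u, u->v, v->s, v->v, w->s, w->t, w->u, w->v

Frame correspondent (Sahlqvist): \forall x \exists y Rxy — i.e. seriality.
(a): ✓.
(b): fails — world s has no successor.
(c): fails — world e has no successor.
(d): ✓.

(a), (d)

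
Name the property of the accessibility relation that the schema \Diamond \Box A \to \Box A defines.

The Euclidean property

This is frame-equivalent to ◇A → □◇A (substitute ¬A for A and contrapose).
Suppose ◇A→□◇A is valid. Take Rxy, Rxz and set V(A)={y}. Then ◇A at x, so □◇A at x, so ◇A at z, so some w with Rzw has A; w=y, i.e. Rzy. By symmetry of the argument, Ryz.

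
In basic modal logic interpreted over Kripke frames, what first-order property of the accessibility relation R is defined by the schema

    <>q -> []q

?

partial functionality

This is the CD axiom.
It corresponds to partial functionality: forall x forall y forall z (Rxy & Rxz -> y = z).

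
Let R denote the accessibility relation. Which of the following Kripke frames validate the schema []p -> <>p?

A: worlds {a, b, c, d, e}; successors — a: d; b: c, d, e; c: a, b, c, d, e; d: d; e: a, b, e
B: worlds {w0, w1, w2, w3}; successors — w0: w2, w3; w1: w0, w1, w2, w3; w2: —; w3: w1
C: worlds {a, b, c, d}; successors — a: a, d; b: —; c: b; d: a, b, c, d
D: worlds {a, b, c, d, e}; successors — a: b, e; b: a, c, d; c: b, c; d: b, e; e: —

This is the axiom for seriality; its first-order frame correspondent is forall x exists y Rxy.
A: ✓.
B: fails — world w2 has no successor.
C: fails — world b has no successor.
D: fails — world e has no successor.

A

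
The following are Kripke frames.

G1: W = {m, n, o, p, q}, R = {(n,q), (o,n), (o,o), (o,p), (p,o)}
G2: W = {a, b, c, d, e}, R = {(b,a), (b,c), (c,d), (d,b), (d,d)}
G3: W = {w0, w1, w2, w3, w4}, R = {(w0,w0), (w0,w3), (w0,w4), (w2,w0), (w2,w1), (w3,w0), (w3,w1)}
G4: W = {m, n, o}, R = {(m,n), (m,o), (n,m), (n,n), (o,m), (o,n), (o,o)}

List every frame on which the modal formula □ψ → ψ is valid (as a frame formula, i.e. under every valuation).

The schema corresponds to reflexivity: ∀x Rxx.
G1: fails — world m does not see itself.
G2: fails — world a does not see itself.
G3: fails — world w1 does not see itself.
G4: fails — world m does not see itself.
Valid on no frame.

none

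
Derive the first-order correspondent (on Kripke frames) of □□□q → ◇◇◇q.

This is a Sahlqvist (Geach-type) schema ◇^0□^3q → □^0◇^3q.
Minimal-valuation argument: fix x; take any y with xR^0y and any z with xR^0z. Set V(q) to the set of worlds R-reachable from y in exactly 3 steps. Then □^3q holds at y, so the antecedent holds at x; validity forces ◇^3q at z, giving a w with zR^3w and yR^3w.
First-order correspondent: ∀x ∃w (xR³w ∧ xR³w).

∀x ∃w (xR³w ∧ xR³w)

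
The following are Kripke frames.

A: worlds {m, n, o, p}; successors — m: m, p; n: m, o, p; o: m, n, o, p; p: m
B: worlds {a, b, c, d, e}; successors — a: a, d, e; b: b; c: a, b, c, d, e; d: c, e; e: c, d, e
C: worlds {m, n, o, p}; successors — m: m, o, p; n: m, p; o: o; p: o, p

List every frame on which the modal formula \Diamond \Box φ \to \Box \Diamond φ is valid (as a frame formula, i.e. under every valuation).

A, C

Frame correspondent (Sahlqvist): \forall x \forall y \forall z (Rxy \wedge Rxz \to \exists w (Ryw \wedge Rzw)) — i.e. convergence.
A: holds.
B: fails — Rcd and Rcb but d and b have no common successor.
C: holds.
Valid on: A, C.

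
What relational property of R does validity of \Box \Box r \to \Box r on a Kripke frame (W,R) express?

This schema is the C4 axiom.
It corresponds to density: \forall x \forall y (Rxy \to \exists z (Rxz \wedge Rzy)).

Density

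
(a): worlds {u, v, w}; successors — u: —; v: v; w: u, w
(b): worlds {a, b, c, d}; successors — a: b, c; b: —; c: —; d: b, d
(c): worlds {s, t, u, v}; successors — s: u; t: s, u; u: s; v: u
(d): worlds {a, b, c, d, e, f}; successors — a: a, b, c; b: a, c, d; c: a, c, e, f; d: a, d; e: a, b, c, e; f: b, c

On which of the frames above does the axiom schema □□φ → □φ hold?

(a)

The schema corresponds to density: ∀x ∀y (Rxy → ∃z (Rxz ∧ Rzy)).
(a): condition met.
(b): fails — Rac but no z with Raz and Rzc.
(c): fails — Rus but no z with Ruz and Rzs.
(d): fails — Rfb but no z with Rfz and Rzb.
Valid on: (a).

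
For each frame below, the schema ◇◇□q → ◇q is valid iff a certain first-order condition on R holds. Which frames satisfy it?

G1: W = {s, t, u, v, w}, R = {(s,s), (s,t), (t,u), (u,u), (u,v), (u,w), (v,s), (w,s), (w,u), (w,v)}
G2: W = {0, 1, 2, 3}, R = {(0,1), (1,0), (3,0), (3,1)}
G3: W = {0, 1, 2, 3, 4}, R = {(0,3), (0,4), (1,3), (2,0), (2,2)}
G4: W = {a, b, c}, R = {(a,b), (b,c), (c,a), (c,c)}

This is the axiom for a generalized confluence (Geach) condition; its first-order frame correspondent is ∀x ∀y (xR²y → ∃w (yRw ∧ xRw)).
G1: fails — sR²t but no w* with tRw* and sRw*.
G2: condition met.
G3: fails — 2R²0 but no w with 0Rw and 2Rw.
G4: fails — aR²c but no w with cRw and aRw.
Valid on: G2.

G2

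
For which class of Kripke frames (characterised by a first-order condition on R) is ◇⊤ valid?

◇⊤ holds at w iff w has a successor, so frame-validity of ◇⊤ is exactly seriality. Equivalently via □φ → ◇φ:
Suppose □φ→◇φ is valid. At any x set V(φ)=W. Then □φ at x, so ◇φ at x, so x has a successor.
Conversely, any frame satisfying ∀x ∃y Rxy validates the schema.
Frame condition: ∀x ∃y Rxy.

seriality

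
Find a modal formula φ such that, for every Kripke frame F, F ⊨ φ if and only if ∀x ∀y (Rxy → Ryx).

A defining formula is ψ → □◇ψ (the B axiom).

ψ → □◇ψ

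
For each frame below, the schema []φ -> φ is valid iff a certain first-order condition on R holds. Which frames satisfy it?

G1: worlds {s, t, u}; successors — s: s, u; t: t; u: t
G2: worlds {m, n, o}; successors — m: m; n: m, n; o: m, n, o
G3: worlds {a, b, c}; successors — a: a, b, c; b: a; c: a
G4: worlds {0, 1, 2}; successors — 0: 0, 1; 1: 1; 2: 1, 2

This is the axiom for reflexivity; its first-order frame correspondent is forall x Rxx.
G1: fails — world u does not see itself.
G2: ✓.
G3: fails — world b does not see itself.
G4: ✓.

G2, G4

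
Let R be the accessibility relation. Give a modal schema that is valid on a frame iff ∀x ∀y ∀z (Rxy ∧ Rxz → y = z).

◇s → □s

The condition is partial functionality. The CD schema ◇s → □s defines it.
Suppose ◇s→□s is valid. Take Rxy, Rxz and set V(s)={y}. Then ◇s at x, so □s at x, so s at z, i.e. z=y.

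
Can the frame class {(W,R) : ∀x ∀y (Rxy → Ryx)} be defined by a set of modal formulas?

Yes: it is symmetry, defined by the B schema p → □◇p.
Suppose p→□◇p is valid. Take Rxy and set V(p)={x}. Then p at x, so □◇p at x, so ◇p at y, so some z with Ryz has p; z=x, i.e. Ryx.

Yes, by p → □◇p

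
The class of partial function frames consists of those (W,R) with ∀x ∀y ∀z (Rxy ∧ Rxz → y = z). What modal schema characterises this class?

◇p → □p

A defining formula is ◇p → □p (the CD axiom).
Suppose ◇p→□p is valid. Take Rxy, Rxz and set V(p)={y}. Then ◇p at x, so □p at x, so p at z, i.e. z=y.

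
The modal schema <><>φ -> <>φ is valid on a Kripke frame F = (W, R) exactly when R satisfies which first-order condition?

transitivity

This is frame-equivalent to □φ → □□φ (substitute ¬φ for φ and contrapose).
Suppose □φ→□□φ is valid. Take Rxy, Ryz and set V(φ)={w : Rxw}. Then □φ at x, so □□φ at x, so □φ at y, so φ at z, i.e. Rxz.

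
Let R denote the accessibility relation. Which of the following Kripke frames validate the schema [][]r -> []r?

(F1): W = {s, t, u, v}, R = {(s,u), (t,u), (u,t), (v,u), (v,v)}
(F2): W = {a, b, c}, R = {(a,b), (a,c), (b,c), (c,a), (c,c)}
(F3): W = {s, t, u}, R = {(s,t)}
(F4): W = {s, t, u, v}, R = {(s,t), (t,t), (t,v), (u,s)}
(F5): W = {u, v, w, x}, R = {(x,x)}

(F5)

Frame correspondent (Sahlqvist): forall x forall y (Rxy -> exists z (Rxz & Rzy)) — i.e. density.
(F1): fails — Rut but no z with Ruz and Rzt.
(F2): fails — Rab but no z with Raz and Rzb.
(F3): fails — Rst but no z with Rsz and Rzt.
(F4): fails — Rus but no z with Ruz and Rzs.
(F5): satisfies the condition.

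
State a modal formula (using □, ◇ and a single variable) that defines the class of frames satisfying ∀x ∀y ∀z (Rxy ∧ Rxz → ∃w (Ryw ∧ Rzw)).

◇□r → □◇r

A defining formula is ◇□r → □◇r (the .2 axiom).
Suppose ◇□r→□◇r is valid. Take Rxy, Rxz and set V(r)={w : Ryw}. Then □r at y so ◇□r at x, so □◇r at x, so ◇r at z, giving w with Rzw and Ryw.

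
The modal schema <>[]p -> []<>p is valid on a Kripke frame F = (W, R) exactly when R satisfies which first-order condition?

Suppose ◇□p→□◇p is valid. Take Rxy, Rxz and set V(p)={w : Ryw}. Then □p at y so ◇□p at x, so □◇p at x, so ◇p at z, giving w with Rzw and Ryw.
Conversely, any frame satisfying forall x forall y forall z (Rxy & Rxz -> exists w (Ryw & Rzw)) validates the schema.
So the correspondent is convergence.

convergence: forall x forall y forall z (Rxy & Rxz -> exists w (Ryw & Rzw))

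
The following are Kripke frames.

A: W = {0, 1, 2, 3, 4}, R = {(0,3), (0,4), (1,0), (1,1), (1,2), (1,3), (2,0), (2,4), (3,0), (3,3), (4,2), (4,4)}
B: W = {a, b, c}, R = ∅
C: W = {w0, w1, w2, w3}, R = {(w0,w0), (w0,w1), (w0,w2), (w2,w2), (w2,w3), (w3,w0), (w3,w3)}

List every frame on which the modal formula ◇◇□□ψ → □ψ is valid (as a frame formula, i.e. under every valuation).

The schema corresponds to a generalized confluence (Geach) condition: ∀x ∀y ∀z ((xR²y ∧ xRz) → ∃w (yR²w ∧ z = w)).
A: fails — 0R²4, 0R3 but no w with 4R²w and 3=w.
B: condition met.
C: fails — w0R²w1, w0Rw0 but no w with w1R²w and w0=w.
Valid on: B.

B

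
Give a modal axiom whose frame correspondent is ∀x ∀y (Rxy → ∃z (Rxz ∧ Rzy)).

□□s → □s

This is density; the standard corresponding axiom is C4: □□s → □s.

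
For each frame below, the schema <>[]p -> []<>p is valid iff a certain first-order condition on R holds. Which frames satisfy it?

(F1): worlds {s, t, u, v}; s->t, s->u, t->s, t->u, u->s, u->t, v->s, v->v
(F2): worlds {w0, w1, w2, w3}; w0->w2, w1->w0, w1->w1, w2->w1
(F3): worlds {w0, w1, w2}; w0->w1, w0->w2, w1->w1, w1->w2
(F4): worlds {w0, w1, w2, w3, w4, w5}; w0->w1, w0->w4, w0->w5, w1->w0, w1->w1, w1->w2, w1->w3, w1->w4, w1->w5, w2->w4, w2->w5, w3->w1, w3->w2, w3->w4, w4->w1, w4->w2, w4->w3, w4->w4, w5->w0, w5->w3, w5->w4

(F4)

The schema corresponds to convergence: forall x forall y forall z (Rxy & Rxz -> exists w (Ryw & Rzw)).
(F1): fails — Rvv and Rvs but v and s have no common successor.
(F2): fails — Rw1w0 and Rw1w1 but w0 and w1 have no common successor.
(F3): fails — Rw0w1 and Rw0w2 but w1 and w2 have no common successor.
(F4): satisfies the condition.
Valid on: (F4).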